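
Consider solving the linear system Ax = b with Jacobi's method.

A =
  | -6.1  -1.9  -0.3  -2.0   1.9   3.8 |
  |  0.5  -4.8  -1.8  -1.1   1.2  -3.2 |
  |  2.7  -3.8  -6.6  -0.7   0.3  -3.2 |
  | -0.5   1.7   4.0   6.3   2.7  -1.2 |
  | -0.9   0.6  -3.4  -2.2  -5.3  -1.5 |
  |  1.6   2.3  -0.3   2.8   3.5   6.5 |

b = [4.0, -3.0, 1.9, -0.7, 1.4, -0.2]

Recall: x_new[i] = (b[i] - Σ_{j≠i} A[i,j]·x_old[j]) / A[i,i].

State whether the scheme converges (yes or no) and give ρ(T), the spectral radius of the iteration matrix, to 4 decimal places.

Diagonal D = diag(-6.1, -4.8, -6.6, 6.3, -5.3, 6.5); L, U strict lower/upper.
T_J = -D⁻¹(L+U): T[1,2] = -(-1.8)/(-4.8) = -0.3750; T[1,1] = 0.
  T[0,:] = [+0.0000, -0.3115, -0.0492, -0.3279, +0.3115, +0.6230]
  T[1,:] = [+0.1042, +0.0000, -0.3750, -0.2292, +0.2500, -0.6667]
  T[2,:] = [+0.4091, -0.5758, +0.0000, -0.1061, +0.0455, -0.4848]
  T[3,:] = [+0.0794, -0.2698, -0.6349, +0.0000, -0.4286, +0.1905]
  T[4,:] = [-0.1698, +0.1132, -0.6415, -0.4151, +0.0000, -0.2830]
  T[5,:] = [-0.2462, -0.3538, +0.0462, -0.4308, -0.5385, +0.0000]
|roots of det(T-λI)|: 1.1666, 0.8665, 0.7758, 0.7758, 0.3638, 0.0355.
ρ(T) = max|λ| = 1.1666; 1.1666 > 1, so it fails to converge.

no, ρ = 1.1666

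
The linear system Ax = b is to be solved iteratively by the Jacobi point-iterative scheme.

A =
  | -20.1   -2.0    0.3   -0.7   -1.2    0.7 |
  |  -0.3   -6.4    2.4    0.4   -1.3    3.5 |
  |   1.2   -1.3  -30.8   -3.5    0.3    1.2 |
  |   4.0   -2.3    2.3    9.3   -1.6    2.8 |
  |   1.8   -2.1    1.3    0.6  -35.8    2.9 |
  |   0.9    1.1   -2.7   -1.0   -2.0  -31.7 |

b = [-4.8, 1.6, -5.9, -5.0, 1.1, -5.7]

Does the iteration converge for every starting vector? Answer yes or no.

Write A = D+L+U with D = diag(-20.1, -6.4, -30.8, 9.3, -35.8, -31.7).
Jacobi: T = -D⁻¹(L+U), T[1,3] = -(0.4)/(-6.4) = +0.0625; T[1,1] = 0.
  T[0,:] = [+0.0000 -0.0995 +0.0149 -0.0348 -0.0597 +0.0348]
  T[1,:] = [-0.0469 +0.0000 +0.3750 +0.0625 -0.2031 +0.5469]
  T[2,:] = [+0.0390 -0.0422 +0.0000 -0.1136 +0.0097 +0.0390]
  T[3,:] = [-0.4301 +0.2473 -0.2473 +0.0000 +0.1720 -0.3011]
  T[4,:] = [+0.0503 -0.0587 +0.0363 +0.0168 +0.0000 +0.0810]
  T[5,:] = [+0.0284 +0.0347 -0.0852 -0.0315 -0.0631 +0.0000]
moduli |λ_i(T)| = 0.3188, 0.2160, 0.2160, 0.1584, 0.0912, 0.0912.
ρ = 0.3188; 0.3188 < 1, so it converges for any x₀.

yes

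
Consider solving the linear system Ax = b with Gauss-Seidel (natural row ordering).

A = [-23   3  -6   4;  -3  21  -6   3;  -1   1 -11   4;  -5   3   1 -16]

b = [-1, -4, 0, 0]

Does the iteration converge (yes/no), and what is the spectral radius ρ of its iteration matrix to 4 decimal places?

Write A = D+L+U with D = diag(-23, 21, -11, -16).
Gauss-Seidel: T = -(D+L)⁻¹U, row 0 first, T[0,3] = -(4)/(-23) = +0.1739; later rows by forward substitution.
  T[0,:] = [+0.0000 +0.1304 -0.2609 +0.1739]
  T[1,:] = [+0.0000 +0.0186 +0.2484 -0.1180]
  T[2,:] = [+0.0000 -0.0102 +0.0463 +0.3371]
  T[3,:] = [+0.0000 -0.0379 +0.1310 -0.0554]
|roots of det(T-λI)|: 0.2516, 0.1449, 0.1162, 0.0000.
ρ(T) = max|λ| = 0.2516; 0.2516 < 1: convergent.

yes, ρ = 0.2516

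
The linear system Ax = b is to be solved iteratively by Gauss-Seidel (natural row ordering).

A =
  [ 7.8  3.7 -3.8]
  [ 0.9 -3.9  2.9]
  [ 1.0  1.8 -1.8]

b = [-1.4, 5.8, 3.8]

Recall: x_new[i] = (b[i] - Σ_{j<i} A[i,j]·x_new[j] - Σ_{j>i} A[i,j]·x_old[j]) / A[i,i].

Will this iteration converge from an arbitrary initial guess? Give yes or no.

yes

Split A = D + L + U, D = diag(7.8, -3.9, -1.8).
T_GS = -(D+L)⁻¹U: row 0 first, T[0,2] = -(-3.8)/(7.8) = +0.4872; later rows by forward substitution.
  T[0,:] = [+0.0000 -0.4744 +0.4872]
  T[1,:] = [+0.0000 -0.1095 +0.8560]
  T[2,:] = [+0.0000 -0.3730 +1.1267]
moduli |λ_i(T)| = 0.7590, 0.2582, 0.0000.
ρ = 0.7590; 0.7590 < 1, so it converges for any x₀.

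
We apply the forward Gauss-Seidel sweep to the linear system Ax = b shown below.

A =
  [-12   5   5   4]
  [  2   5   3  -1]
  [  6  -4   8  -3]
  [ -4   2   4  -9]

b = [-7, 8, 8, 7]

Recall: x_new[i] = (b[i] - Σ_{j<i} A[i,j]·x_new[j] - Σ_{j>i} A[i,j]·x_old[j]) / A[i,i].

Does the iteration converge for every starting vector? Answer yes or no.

yes

Let D = diag(-12, 5, 8, -9); L, U the strict triangles.
GS T = -(D+L)⁻¹U: row 0 first, T[0,1] = -(5)/(-12) = +0.4167; later rows by forward substitution.
  T[0,:] = [+0.0000  +0.4167  +0.4167  +0.3333]
  T[1,:] = [+0.0000  -0.1667  -0.7667  +0.0667]
  T[2,:] = [+0.0000  -0.3958  -0.6958  +0.1583]
  T[3,:] = [+0.0000  -0.3981  -0.6648  -0.0630]
|roots of det(T-λI)|: 0.8723, 0.2468, 0.1936, 0.0000.
spectral radius ρ = 0.8723; 0.8723 < 1 ⇒ converges.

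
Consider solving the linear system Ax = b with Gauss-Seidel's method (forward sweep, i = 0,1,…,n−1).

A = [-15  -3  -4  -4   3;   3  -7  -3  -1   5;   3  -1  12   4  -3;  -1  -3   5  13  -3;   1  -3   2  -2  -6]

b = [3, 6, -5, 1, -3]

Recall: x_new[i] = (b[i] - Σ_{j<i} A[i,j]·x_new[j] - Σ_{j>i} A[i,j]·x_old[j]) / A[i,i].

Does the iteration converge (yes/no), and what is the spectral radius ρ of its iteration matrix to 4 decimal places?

Diagonal D = diag(-15, -7, 12, 13, -6); L, U strict lower/upper.
GS T = -(D+L)⁻¹U: row 0 first, T[0,2] = -(-4)/(-15) = -0.2667; later rows by forward substitution.
  T[0,:] = [+0.0000  -0.2000  -0.2667  -0.2667  +0.2000]
  T[1,:] = [+0.0000  -0.0857  -0.5429  -0.2571  +0.8000]
  T[2,:] = [+0.0000  +0.0429  +0.0214  -0.2881  +0.2667]
  T[3,:] = [+0.0000  -0.0516  -0.1540  +0.0310  +0.3282]
  T[4,:] = [+0.0000  +0.0410  +0.2855  -0.0222  -0.3872]
|roots of det(T-λI)|: 0.6397, 0.1716, 0.1716, 0.0583, 0.0000.
spectral radius ρ = 0.6397; 0.6397 < 1: convergent.

yes, ρ = 0.6397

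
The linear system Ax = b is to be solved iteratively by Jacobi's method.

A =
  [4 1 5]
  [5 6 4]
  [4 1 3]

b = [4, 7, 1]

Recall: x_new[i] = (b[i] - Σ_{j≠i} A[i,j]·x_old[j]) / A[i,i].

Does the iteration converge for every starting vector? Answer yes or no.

Split A = D + L + U, D = diag(4, 6, 3).
Jacobi: T = -D⁻¹(L+U), T[2,1] = -(1)/(3) = -0.3333; T[2,2] = 0.
  T[0,:] = [+0.0000 -0.2500 -1.2500]
  T[1,:] = [-0.8333 +0.0000 -0.6667]
  T[2,:] = [-1.3333 -0.3333 +0.0000]
eigenvalue magnitudes: 1.5685, 1.2863, 0.2822.
ρ(T) = max|λ| = 1.5685; 1.5685 > 1, so it fails to converge.

no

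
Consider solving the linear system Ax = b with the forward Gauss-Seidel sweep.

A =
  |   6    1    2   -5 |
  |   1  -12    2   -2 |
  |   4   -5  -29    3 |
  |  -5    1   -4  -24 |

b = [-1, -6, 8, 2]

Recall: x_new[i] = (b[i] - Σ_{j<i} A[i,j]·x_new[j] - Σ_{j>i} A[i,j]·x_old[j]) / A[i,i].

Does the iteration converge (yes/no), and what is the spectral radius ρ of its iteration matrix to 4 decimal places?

yes, ρ = 0.2736

Diagonal D = diag(6, -12, -29, -24); L, U strict lower/upper.
GS T = -(D+L)⁻¹U: row 0 first, T[0,3] = -(-5)/(6) = +0.8333; later rows by forward substitution.
  T[0,:] = [+0.0000, -0.1667, -0.3333, +0.8333]
  T[1,:] = [+0.0000, -0.0139, +0.1389, -0.0972]
  T[2,:] = [+0.0000, -0.0206, -0.0699, +0.2352]
  T[3,:] = [+0.0000, +0.0376, +0.0869, -0.2169]
|roots of det(T-λI)|: 0.2736, 0.0623, 0.0351, 0.0000.
ρ = 0.2736; 0.2736 < 1, so it converges for any x₀.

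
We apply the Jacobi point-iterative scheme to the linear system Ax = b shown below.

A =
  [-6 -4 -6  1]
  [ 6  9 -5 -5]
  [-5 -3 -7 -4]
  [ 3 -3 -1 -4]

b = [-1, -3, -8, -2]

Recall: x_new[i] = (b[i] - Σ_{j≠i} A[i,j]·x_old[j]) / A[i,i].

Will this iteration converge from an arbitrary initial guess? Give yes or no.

no

Diagonal D = diag(-6, 9, -7, -4); L, U strict lower/upper.
Jacobi T = -D⁻¹(L+U): T[2,1] = -(-3)/(-7) = -0.4286; T[2,2] = 0.
  T[0,:] = [+0.0000, -0.6667, -1.0000, +0.1667]
  T[1,:] = [-0.6667, +0.0000, +0.5556, +0.5556]
  T[2,:] = [-0.7143, -0.4286, +0.0000, -0.5714]
  T[3,:] = [+0.7500, -0.7500, -0.2500, +0.0000]
|roots of det(T-λI)|: 1.3015, 1.0286, 0.8008, 0.8008.
spectral radius ρ = 1.3015; 1.3015 > 1 ⇒ diverges.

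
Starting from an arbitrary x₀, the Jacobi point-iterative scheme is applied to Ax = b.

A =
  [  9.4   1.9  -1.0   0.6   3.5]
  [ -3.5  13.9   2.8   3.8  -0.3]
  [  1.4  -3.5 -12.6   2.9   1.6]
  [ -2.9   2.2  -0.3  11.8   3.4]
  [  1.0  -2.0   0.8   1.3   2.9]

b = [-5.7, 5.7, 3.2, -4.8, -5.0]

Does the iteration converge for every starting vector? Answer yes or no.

yes

A = D + L + U where D = diag(9.4, 13.9, -12.6, 11.8, 2.9).
Jacobi: T = -D⁻¹(L+U), T[3,2] = -(-0.3)/(11.8) = +0.0254; T[3,3] = 0.
  T[0,:] = [+0.0000 -0.2021 +0.1064 -0.0638 -0.3723]
  T[1,:] = [+0.2518 +0.0000 -0.2014 -0.2734 +0.0216]
  T[2,:] = [+0.1111 -0.2778 +0.0000 +0.2302 +0.1270]
  T[3,:] = [+0.2458 -0.1864 +0.0254 +0.0000 -0.2881]
  T[4,:] = [-0.3448 +0.6897 -0.2759 -0.4483 +0.0000]
|roots of det(T-λI)|: 0.6729, 0.4933, 0.2471, 0.2471, 0.1087.
ρ(T) = max|λ| = 0.6729; 0.6729 < 1 ⇒ converges.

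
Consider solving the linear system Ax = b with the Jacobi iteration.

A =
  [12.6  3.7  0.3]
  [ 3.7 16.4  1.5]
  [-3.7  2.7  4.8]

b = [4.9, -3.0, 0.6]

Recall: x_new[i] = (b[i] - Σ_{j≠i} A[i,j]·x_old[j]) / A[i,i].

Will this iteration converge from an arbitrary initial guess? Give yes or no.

yes

A = D + L + U where D = diag(12.6, 16.4, 4.8).
T_J = -D⁻¹(L+U): T[1,0] = -(3.7)/(16.4) = -0.2256; T[1,1] = 0.
  T[0,:] = [+0.0000 -0.2937 -0.0238]
  T[1,:] = [-0.2256 +0.0000 -0.0915]
  T[2,:] = [+0.7708 -0.5625 +0.0000]
moduli |λ_i(T)| = 0.3817, 0.2152, 0.2152.
spectral radius ρ = 0.3817; 0.3817 < 1 ⇒ converges.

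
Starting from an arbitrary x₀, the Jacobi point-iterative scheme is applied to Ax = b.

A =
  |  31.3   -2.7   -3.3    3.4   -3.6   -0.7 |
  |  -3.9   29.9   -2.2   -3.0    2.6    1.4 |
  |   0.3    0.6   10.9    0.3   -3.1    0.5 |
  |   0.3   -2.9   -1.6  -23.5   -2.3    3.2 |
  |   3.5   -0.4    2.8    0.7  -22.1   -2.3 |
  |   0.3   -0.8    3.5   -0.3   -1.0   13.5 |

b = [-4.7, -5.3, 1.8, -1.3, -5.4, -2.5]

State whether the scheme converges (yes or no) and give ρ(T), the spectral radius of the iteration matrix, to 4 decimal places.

Diagonal D = diag(31.3, 29.9, 10.9, -23.5, -22.1, 13.5); L, U strict lower/upper.
Jacobi: T = -D⁻¹(L+U), T[4,5] = -(-2.3)/(-22.1) = -0.1041; T[4,4] = 0.
  T[0,:] = [+0.0000  +0.0863  +0.1054  -0.1086  +0.1150  +0.0224]
  T[1,:] = [+0.1304  +0.0000  +0.0736  +0.1003  -0.0870  -0.0468]
  T[2,:] = [-0.0275  -0.0550  +0.0000  -0.0275  +0.2844  -0.0459]
  T[3,:] = [+0.0128  -0.1234  -0.0681  +0.0000  -0.0979  +0.1362]
  T[4,:] = [+0.1584  -0.0181  +0.1267  +0.0317  +0.0000  -0.1041]
  T[5,:] = [-0.0222  +0.0593  -0.2593  +0.0222  +0.0741  +0.0000]
|λ(T)| sorted: 0.3139, 0.2537, 0.2537, 0.1055, 0.1055, 0.0902.
ρ = 0.3139; 0.3139 < 1: convergent.

yes, ρ = 0.3139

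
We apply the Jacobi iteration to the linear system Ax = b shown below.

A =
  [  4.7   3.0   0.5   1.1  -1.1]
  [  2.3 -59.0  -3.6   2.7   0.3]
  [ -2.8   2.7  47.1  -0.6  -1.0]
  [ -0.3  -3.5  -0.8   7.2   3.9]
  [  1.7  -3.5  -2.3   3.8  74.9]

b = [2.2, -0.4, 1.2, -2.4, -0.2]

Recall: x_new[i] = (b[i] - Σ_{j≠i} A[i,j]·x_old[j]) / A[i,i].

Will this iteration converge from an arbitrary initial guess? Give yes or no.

Let D = diag(4.7, -59, 47.1, 7.2, 74.9); L, U the strict triangles.
Jacobi T = -D⁻¹(L+U): T[0,3] = -(1.1)/(4.7) = -0.2340; T[0,0] = 0.
  T[0,:] = [+0.0000  -0.6383  -0.1064  -0.2340  +0.2340]
  T[1,:] = [+0.0390  +0.0000  -0.0610  +0.0458  +0.0051]
  T[2,:] = [+0.0594  -0.0573  +0.0000  +0.0127  +0.0212]
  T[3,:] = [+0.0417  +0.4861  +0.1111  +0.0000  -0.5417]
  T[4,:] = [-0.0227  +0.0467  +0.0307  -0.0507  +0.0000]
eigenvalue magnitudes: 0.2598, 0.1895, 0.1895, 0.0744, 0.0744.
ρ(T) = max|λ| = 0.2598; 0.2598 < 1: convergent.

yes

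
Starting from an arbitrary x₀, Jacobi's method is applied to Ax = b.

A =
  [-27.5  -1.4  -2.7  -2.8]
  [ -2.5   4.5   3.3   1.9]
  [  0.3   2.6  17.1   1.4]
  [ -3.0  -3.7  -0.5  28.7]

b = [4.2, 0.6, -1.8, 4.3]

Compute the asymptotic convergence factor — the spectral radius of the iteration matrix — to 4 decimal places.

0.2729

Let D = diag(-27.5, 4.5, 17.1, 28.7); L, U the strict triangles.
Jacobi: T = -D⁻¹(L+U), T[3,2] = -(-0.5)/(28.7) = +0.0174; T[3,3] = 0.
  T[0,:] = [+0.0000 -0.0509 -0.0982 -0.1018]
  T[1,:] = [+0.5556 +0.0000 -0.7333 -0.4222]
  T[2,:] = [-0.0175 -0.1520 +0.0000 -0.0819]
  T[3,:] = [+0.1045 +0.1289 +0.0174 +0.0000]
|λ(T)| sorted: 0.2729, 0.2041, 0.2041, 0.0714.
ρ = 0.2729; 0.2729 < 1 ⇒ converges.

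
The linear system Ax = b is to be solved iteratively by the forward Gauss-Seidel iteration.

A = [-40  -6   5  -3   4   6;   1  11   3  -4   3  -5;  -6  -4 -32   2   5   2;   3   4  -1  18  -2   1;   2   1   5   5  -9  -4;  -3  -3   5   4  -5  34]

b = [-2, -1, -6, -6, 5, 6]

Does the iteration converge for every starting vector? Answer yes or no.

yes

Let D = diag(-40, 11, -32, 18, -9, 34); L, U the strict triangles.
T_GS = -(D+L)⁻¹U: row 0 first, T[0,5] = -(6)/(-40) = +0.1500; later rows by forward substitution.
  T[0,:] = [+0.0000, -0.1500, +0.1250, -0.0750, +0.1000, +0.1500]
  T[1,:] = [+0.0000, +0.0136, -0.2841, +0.3705, -0.2818, +0.4409]
  T[2,:] = [+0.0000, +0.0264, +0.0121, +0.0303, +0.1727, -0.0207]
  T[3,:] = [+0.0000, +0.0234, +0.0430, -0.0681, +0.1667, -0.1797]
  T[4,:] = [+0.0000, -0.0041, +0.0268, +0.0034, +0.1795, -0.4735]
  T[5,:] = [+0.0000, -0.0193, -0.0169, +0.0301, -0.0347, +0.0067]
|eigenvalues of T|: 0.2131, 0.1015, 0.1011, 0.0714, 0.0714, 0.0000.
spectral radius ρ = 0.2131; 0.2131 < 1, so it converges for any x₀.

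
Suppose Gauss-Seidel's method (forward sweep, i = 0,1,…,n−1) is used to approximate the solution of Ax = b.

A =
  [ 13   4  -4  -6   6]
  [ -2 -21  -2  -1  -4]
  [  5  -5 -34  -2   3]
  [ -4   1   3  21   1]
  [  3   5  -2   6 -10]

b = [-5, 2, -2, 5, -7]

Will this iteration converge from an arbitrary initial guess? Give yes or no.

Split A = D + L + U, D = diag(13, -21, -34, 21, -10).
Gauss-Seidel: T = -(D+L)⁻¹U, row 0 first, T[0,1] = -(4)/(13) = -0.3077; later rows by forward substitution.
  T[0,:] = [+0.0000, -0.3077, +0.3077, +0.4615, -0.4615]
  T[1,:] = [+0.0000, +0.0293, -0.1245, -0.0916, -0.1465]
  T[2,:] = [+0.0000, -0.0496, +0.0636, +0.0225, +0.0419]
  T[3,:] = [+0.0000, -0.0529, +0.0555, +0.0891, -0.1345]
  T[4,:] = [+0.0000, -0.0995, +0.0506, +0.1416, -0.3008]
|λ(T)| sorted: 0.2971, 0.1888, 0.0210, 0.0210, 0.0000.
ρ(T) = max|λ| = 0.2971; 0.2971 < 1 ⇒ converges.

yes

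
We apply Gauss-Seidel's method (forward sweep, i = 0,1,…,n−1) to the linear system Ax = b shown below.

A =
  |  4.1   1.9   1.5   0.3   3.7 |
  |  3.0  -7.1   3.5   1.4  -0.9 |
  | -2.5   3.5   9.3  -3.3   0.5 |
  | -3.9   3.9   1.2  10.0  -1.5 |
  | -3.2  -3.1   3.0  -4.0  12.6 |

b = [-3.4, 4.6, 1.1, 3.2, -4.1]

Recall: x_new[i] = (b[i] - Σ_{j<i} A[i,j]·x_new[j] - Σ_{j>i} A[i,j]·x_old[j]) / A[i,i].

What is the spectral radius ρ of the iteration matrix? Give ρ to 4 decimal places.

Write A = D+L+U with D = diag(4.1, -7.1, 9.3, 10, 12.6).
GS T = -(D+L)⁻¹U: row 0 first, T[0,3] = -(0.3)/(4.1) = -0.0732; later rows by forward substitution.
  T[0,:] = [+0.0000 -0.4634 -0.3659 -0.0732 -0.9024]
  T[1,:] = [+0.0000 -0.1958 +0.3384 +0.1663 -0.5081]
  T[2,:] = [+0.0000 -0.0509 -0.2257 +0.2726 -0.1051]
  T[3,:] = [+0.0000 -0.0983 -0.2476 -0.1261 +0.0088]
  T[4,:] = [+0.0000 -0.1849 -0.0345 -0.0826 -0.3264]
eigenvalue magnitudes: 0.5574, 0.2963, 0.2963, 0.0631, 0.0000.
ρ(T) = max|λ| = 0.5574; 0.5574 < 1 ⇒ converges.

0.5574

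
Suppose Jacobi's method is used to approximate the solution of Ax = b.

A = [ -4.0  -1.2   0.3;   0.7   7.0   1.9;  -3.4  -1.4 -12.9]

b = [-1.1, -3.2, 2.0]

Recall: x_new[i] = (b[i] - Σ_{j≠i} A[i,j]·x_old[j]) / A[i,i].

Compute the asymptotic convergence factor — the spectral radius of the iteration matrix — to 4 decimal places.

Split A = D + L + U, D = diag(-4, 7, -12.9).
Jacobi: T = -D⁻¹(L+U), T[1,0] = -(0.7)/(7) = -0.1000; T[1,1] = 0.
  T[0,:] = [+0.0000, -0.3000, +0.0750]
  T[1,:] = [-0.1000, +0.0000, -0.2714]
  T[2,:] = [-0.2636, -0.1085, +0.0000]
|eigenvalues of T|: 0.3222, 0.2532, 0.2532.
ρ = 0.3222; 0.3222 < 1 ⇒ converges.

0.3222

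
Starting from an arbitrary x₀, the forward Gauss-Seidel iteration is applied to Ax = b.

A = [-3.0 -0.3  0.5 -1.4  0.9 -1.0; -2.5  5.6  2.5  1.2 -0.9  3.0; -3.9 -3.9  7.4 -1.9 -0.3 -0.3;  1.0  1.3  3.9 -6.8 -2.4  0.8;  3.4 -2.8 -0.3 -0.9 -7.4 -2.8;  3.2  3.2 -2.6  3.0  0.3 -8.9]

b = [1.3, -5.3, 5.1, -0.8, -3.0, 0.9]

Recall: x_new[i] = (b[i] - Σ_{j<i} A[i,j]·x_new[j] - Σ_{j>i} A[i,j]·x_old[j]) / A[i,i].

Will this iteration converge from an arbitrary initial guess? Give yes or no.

Diagonal D = diag(-3, 5.6, 7.4, -6.8, -7.4, -8.9); L, U strict lower/upper.
GS T = -(D+L)⁻¹U: row 0 first, T[0,4] = -(0.9)/(-3) = +0.3000; later rows by forward substitution.
  T[0,:] = [+0.0000 -0.1000 +0.1667 -0.4667 +0.3000 -0.3333]
  T[1,:] = [+0.0000 -0.0446 -0.3720 -0.4226 +0.2946 -0.6845]
  T[2,:] = [+0.0000 -0.0762 -0.1082 -0.2119 +0.3539 -0.4959]
  T[3,:] = [+0.0000 -0.0670 -0.1087 -0.2710 -0.0495 -0.3466]
  T[4,:] = [+0.0000 -0.0178 +0.2349 -0.0130 +0.0180 -0.2103]
  T[5,:] = [+0.0000 -0.0529 -0.0709 -0.3496 +0.0943 -0.3450]
|λ(T)| sorted: 0.8685, 0.2655, 0.1421, 0.1421, 0.1182, 0.0000.
ρ = 0.8685; 0.8685 < 1, so it converges for any x₀.

yes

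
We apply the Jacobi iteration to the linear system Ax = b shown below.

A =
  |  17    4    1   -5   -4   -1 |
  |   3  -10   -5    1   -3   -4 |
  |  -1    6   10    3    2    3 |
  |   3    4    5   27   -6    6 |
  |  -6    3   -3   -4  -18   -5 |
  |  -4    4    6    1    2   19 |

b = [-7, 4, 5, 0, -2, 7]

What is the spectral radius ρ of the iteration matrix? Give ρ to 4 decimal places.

0.9005

Split A = D + L + U, D = diag(17, -10, 10, 27, -18, 19).
Jacobi: T = -D⁻¹(L+U), T[4,1] = -(3)/(-18) = +0.1667; T[4,4] = 0.
  T[0,:] = [+0.0000 -0.2353 -0.0588 +0.2941 +0.2353 +0.0588]
  T[1,:] = [+0.3000 +0.0000 -0.5000 +0.1000 -0.3000 -0.4000]
  T[2,:] = [+0.1000 -0.6000 +0.0000 -0.3000 -0.2000 -0.3000]
  T[3,:] = [-0.1111 -0.1481 -0.1852 +0.0000 +0.2222 -0.2222]
  T[4,:] = [-0.3333 +0.1667 -0.1667 -0.2222 +0.0000 -0.2778]
  T[5,:] = [+0.2105 -0.2105 -0.3158 -0.0526 -0.1053 +0.0000]
|eigenvalues of T|: 0.9005, 0.5455, 0.5401, 0.5401, 0.2752, 0.0920.
ρ(T) = max|λ| = 0.9005; 0.9005 < 1, so it converges for any x₀.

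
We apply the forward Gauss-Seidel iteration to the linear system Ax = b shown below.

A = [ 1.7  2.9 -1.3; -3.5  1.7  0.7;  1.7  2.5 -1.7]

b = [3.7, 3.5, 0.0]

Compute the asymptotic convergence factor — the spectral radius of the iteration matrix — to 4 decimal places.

1.5045

Diagonal D = diag(1.7, 1.7, -1.7); L, U strict lower/upper.
GS T = -(D+L)⁻¹U: row 0 first, T[0,1] = -(2.9)/(1.7) = -1.7059; later rows by forward substitution.
  T[0,:] = [+0.0000  -1.7059  +0.7647]
  T[1,:] = [+0.0000  -3.5121  +1.1626]
  T[2,:] = [+0.0000  -6.8708  +2.4745]
eigenvalue magnitudes: 1.5045, 0.4669, 0.0000.
ρ(T) = max|λ| = 1.5045; 1.5045 > 1, so it fails to converge.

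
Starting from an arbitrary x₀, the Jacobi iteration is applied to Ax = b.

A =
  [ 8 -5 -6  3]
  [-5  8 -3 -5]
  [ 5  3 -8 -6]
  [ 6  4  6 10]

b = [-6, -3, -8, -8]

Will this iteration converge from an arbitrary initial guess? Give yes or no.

no

Split A = D + L + U, D = diag(8, 8, -8, 10).
Jacobi: T = -D⁻¹(L+U), T[2,1] = -(3)/(-8) = +0.3750; T[2,2] = 0.
  T[0,:] = [+0.0000 +0.6250 +0.7500 -0.3750]
  T[1,:] = [+0.6250 +0.0000 +0.3750 +0.6250]
  T[2,:] = [+0.6250 +0.3750 +0.0000 -0.7500]
  T[3,:] = [-0.6000 -0.4000 -0.6000 +0.0000]
|eigenvalues of T|: 1.3716, 0.7652, 0.6190, 0.0126.
spectral radius ρ = 1.3716; 1.3716 > 1 ⇒ diverges.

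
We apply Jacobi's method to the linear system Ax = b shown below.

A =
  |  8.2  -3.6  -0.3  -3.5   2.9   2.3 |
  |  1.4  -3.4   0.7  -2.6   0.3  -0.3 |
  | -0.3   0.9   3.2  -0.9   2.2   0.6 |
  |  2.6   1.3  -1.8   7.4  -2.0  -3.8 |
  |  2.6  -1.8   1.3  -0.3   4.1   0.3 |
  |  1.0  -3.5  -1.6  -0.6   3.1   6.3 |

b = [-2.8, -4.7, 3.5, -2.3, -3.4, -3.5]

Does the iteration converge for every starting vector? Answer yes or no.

Diagonal D = diag(8.2, -3.4, 3.2, 7.4, 4.1, 6.3); L, U strict lower/upper.
Jacobi T = -D⁻¹(L+U): T[1,0] = -(1.4)/(-3.4) = +0.4118; T[1,1] = 0.
  T[0,:] = [+0.0000 +0.4390 +0.0366 +0.4268 -0.3537 -0.2805]
  T[1,:] = [+0.4118 +0.0000 +0.2059 -0.7647 +0.0882 -0.0882]
  T[2,:] = [+0.0938 -0.2812 +0.0000 +0.2812 -0.6875 -0.1875]
  T[3,:] = [-0.3514 -0.1757 +0.2432 +0.0000 +0.2703 +0.5135]
  T[4,:] = [-0.6341 +0.4390 -0.3171 +0.0732 +0.0000 -0.0732]
  T[5,:] = [-0.1587 +0.5556 +0.2540 +0.0952 -0.4921 +0.0000]
|roots of det(T-λI)|: 1.2023, 0.7103, 0.5535, 0.5535, 0.2521, 0.2521.
ρ(T) = max|λ| = 1.2023; 1.2023 > 1 ⇒ diverges.

no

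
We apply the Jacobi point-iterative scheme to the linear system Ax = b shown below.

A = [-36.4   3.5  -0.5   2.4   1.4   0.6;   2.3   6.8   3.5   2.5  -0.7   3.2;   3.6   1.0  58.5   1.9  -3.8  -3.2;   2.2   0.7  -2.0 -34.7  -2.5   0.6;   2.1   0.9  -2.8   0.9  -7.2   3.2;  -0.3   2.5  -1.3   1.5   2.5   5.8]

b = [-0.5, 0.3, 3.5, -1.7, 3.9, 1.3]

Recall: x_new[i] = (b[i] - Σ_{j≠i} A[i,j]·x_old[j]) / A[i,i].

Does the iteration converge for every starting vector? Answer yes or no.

Write A = D+L+U with D = diag(-36.4, 6.8, 58.5, -34.7, -7.2, 5.8).
T_J = -D⁻¹(L+U): T[5,3] = -(1.5)/(5.8) = -0.2586; T[5,5] = 0.
  T[0,:] = [+0.0000 +0.0962 -0.0137 +0.0659 +0.0385 +0.0165]
  T[1,:] = [-0.3382 +0.0000 -0.5147 -0.3676 +0.1029 -0.4706]
  T[2,:] = [-0.0615 -0.0171 +0.0000 -0.0325 +0.0650 +0.0547]
  T[3,:] = [+0.0634 +0.0202 -0.0576 +0.0000 -0.0720 +0.0173]
  T[4,:] = [+0.2917 +0.1250 -0.3889 +0.1250 +0.0000 +0.4444]
  T[5,:] = [+0.0517 -0.4310 +0.2241 -0.2586 -0.4310 +0.0000]
|eigenvalues of T|: 0.4187, 0.3441, 0.3441, 0.1595, 0.1595, 0.0115.
ρ(T) = max|λ| = 0.4187; 0.4187 < 1: convergent.

yes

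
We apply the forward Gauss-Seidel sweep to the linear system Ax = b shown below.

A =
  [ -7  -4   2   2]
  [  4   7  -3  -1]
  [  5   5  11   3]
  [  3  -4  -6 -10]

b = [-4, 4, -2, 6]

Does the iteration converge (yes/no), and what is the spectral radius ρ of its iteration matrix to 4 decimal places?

Diagonal D = diag(-7, 7, 11, -10); L, U strict lower/upper.
T_GS = -(D+L)⁻¹U: row 0 first, T[0,3] = -(2)/(-7) = +0.2857; later rows by forward substitution.
  T[0,:] = [+0.0000, -0.5714, +0.2857, +0.2857]
  T[1,:] = [+0.0000, +0.3265, +0.2653, -0.0204]
  T[2,:] = [+0.0000, +0.1113, -0.2505, -0.3933]
  T[3,:] = [+0.0000, -0.3688, +0.1299, +0.3299]
|roots of det(T-λI)|: 0.5498, 0.1909, 0.1909, 0.0000.
spectral radius ρ = 0.5498; 0.5498 < 1 ⇒ converges.

yes, ρ = 0.5498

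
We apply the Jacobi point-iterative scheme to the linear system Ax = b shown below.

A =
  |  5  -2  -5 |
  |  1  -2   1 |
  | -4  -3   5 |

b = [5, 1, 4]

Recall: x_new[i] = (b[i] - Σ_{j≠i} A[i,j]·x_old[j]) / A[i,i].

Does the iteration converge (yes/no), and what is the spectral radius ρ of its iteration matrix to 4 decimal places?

Split A = D + L + U, D = diag(5, -2, 5).
T_J = -D⁻¹(L+U): T[2,0] = -(-4)/(5) = +0.8000; T[2,2] = 0.
  T[0,:] = [+0.0000 +0.4000 +1.0000]
  T[1,:] = [+0.5000 +0.0000 +0.5000]
  T[2,:] = [+0.8000 +0.6000 +0.0000]
moduli |λ_i(T)| = 1.2874, 0.8825, 0.4049.
spectral radius ρ = 1.2874; 1.2874 > 1, so it fails to converge.

no, ρ = 1.2874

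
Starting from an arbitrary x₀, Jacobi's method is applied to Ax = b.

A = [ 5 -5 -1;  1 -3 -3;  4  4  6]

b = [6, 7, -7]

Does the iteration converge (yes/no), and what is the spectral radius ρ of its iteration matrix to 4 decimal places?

no, ρ = 1.1806

Diagonal D = diag(5, -3, 6); L, U strict lower/upper.
Jacobi: T = -D⁻¹(L+U), T[2,1] = -(4)/(6) = -0.6667; T[2,2] = 0.
  T[0,:] = [+0.0000, +1.0000, +0.2000]
  T[1,:] = [+0.3333, +0.0000, -1.0000]
  T[2,:] = [-0.6667, -0.6667, +0.0000]
moduli |λ_i(T)| = 1.1806, 0.7260, 0.7260.
spectral radius ρ = 1.1806; 1.1806 > 1: divergent.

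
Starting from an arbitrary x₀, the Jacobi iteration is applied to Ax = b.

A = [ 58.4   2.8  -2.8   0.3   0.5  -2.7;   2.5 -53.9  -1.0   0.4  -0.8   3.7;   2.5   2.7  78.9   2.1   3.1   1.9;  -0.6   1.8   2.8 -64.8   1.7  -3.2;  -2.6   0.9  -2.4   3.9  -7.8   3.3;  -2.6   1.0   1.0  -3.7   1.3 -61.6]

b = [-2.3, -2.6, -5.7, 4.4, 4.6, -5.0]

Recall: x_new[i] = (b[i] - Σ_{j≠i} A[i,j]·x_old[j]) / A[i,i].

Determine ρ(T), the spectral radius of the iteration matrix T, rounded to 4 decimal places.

Split A = D + L + U, D = diag(58.4, -53.9, 78.9, -64.8, -7.8, -61.6).
Jacobi T = -D⁻¹(L+U): T[2,5] = -(1.9)/(78.9) = -0.0241; T[2,2] = 0.
  T[0,:] = [+0.0000 -0.0479 +0.0479 -0.0051 -0.0086 +0.0462]
  T[1,:] = [+0.0464 +0.0000 -0.0186 +0.0074 -0.0148 +0.0686]
  T[2,:] = [-0.0317 -0.0342 +0.0000 -0.0266 -0.0393 -0.0241]
  T[3,:] = [-0.0093 +0.0278 +0.0432 +0.0000 +0.0262 -0.0494]
  T[4,:] = [-0.3333 +0.1154 -0.3077 +0.5000 +0.0000 +0.4231]
  T[5,:] = [-0.0422 +0.0162 +0.0162 -0.0601 +0.0211 +0.0000]
|λ(T)| sorted: 0.2219, 0.1676, 0.0847, 0.0847, 0.0413, 0.0413.
ρ(T) = max|λ| = 0.2219; 0.2219 < 1, so it converges for any x₀.

0.2219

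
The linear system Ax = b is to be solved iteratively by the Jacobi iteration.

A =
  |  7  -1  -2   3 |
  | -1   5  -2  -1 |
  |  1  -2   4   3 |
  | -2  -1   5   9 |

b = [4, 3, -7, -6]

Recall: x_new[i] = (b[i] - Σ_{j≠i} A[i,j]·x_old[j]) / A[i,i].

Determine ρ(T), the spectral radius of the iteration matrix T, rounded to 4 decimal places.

0.8702

Split A = D + L + U, D = diag(7, 5, 4, 9).
Jacobi: T = -D⁻¹(L+U), T[3,0] = -(-2)/(9) = +0.2222; T[3,3] = 0.
  T[0,:] = [+0.0000  +0.1429  +0.2857  -0.4286]
  T[1,:] = [+0.2000  +0.0000  +0.4000  +0.2000]
  T[2,:] = [-0.2500  +0.5000  +0.0000  -0.7500]
  T[3,:] = [+0.2222  +0.1111  -0.5556  +0.0000]
eigenvalue magnitudes: 0.8702, 0.5176, 0.2720, 0.2720.
ρ(T) = max|λ| = 0.8702; 0.8702 < 1: convergent.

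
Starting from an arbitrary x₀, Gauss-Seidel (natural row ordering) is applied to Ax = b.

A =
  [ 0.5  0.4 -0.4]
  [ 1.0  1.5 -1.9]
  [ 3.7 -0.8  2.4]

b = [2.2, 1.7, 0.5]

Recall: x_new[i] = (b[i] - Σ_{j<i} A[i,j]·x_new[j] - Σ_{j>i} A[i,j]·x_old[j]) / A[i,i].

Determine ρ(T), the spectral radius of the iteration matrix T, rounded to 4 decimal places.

Split A = D + L + U, D = diag(0.5, 1.5, 2.4).
GS T = -(D+L)⁻¹U: row 0 first, T[0,1] = -(0.4)/(0.5) = -0.8000; later rows by forward substitution.
  T[0,:] = [+0.0000, -0.8000, +0.8000]
  T[1,:] = [+0.0000, +0.5333, +0.7333]
  T[2,:] = [+0.0000, +1.4111, -0.9889]
|eigenvalues of T|: 1.4983, 1.0427, 0.0000.
ρ(T) = max|λ| = 1.4983; 1.4983 > 1: divergent.

1.4983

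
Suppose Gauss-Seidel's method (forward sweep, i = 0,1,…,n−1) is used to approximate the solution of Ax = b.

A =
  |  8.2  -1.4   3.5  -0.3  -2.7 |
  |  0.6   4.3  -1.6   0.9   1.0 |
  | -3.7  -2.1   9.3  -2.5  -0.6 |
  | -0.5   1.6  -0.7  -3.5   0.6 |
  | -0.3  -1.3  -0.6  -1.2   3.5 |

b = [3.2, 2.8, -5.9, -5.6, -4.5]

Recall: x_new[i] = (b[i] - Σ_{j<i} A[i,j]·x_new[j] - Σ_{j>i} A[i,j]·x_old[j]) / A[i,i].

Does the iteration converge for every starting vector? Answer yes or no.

yes

Diagonal D = diag(8.2, 4.3, 9.3, -3.5, 3.5); L, U strict lower/upper.
Gauss-Seidel: T = -(D+L)⁻¹U, row 0 first, T[0,3] = -(-0.3)/(8.2) = +0.0366; later rows by forward substitution.
  T[0,:] = [+0.0000 +0.1707 -0.4268 +0.0366 +0.3293]
  T[1,:] = [+0.0000 -0.0238 +0.4317 -0.2144 -0.2785]
  T[2,:] = [+0.0000 +0.0625 -0.0723 +0.2350 +0.1326]
  T[3,:] = [+0.0000 -0.0478 +0.2728 -0.1502 -0.0295]
  T[4,:] = [+0.0000 +0.0001 +0.2049 -0.0877 -0.0626]
eigenvalue magnitudes: 0.5111, 0.1954, 0.0501, 0.0501, 0.0000.
spectral radius ρ = 0.5111; 0.5111 < 1, so it converges for any x₀.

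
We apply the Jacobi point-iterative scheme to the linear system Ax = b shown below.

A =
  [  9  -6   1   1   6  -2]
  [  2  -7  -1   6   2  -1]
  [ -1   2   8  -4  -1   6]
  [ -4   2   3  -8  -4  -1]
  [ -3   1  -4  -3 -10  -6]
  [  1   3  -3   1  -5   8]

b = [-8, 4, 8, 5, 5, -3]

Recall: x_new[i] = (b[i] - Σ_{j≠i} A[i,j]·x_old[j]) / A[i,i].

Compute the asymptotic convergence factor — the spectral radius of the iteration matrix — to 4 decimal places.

Split A = D + L + U, D = diag(9, -7, 8, -8, -10, 8).
Jacobi T = -D⁻¹(L+U): T[1,0] = -(2)/(-7) = +0.2857; T[1,1] = 0.
  T[0,:] = [+0.0000 +0.6667 -0.1111 -0.1111 -0.6667 +0.2222]
  T[1,:] = [+0.2857 +0.0000 -0.1429 +0.8571 +0.2857 -0.1429]
  T[2,:] = [+0.1250 -0.2500 +0.0000 +0.5000 +0.1250 -0.7500]
  T[3,:] = [-0.5000 +0.2500 +0.3750 +0.0000 -0.5000 -0.1250]
  T[4,:] = [-0.3000 +0.1000 -0.4000 -0.3000 +0.0000 -0.6000]
  T[5,:] = [-0.1250 -0.3750 +0.3750 -0.1250 +0.6250 +0.0000]
moduli |λ_i(T)| = 1.1450, 0.7427, 0.7427, 0.7074, 0.3442, 0.3442.
spectral radius ρ = 1.1450; 1.1450 > 1, so it fails to converge.

1.1450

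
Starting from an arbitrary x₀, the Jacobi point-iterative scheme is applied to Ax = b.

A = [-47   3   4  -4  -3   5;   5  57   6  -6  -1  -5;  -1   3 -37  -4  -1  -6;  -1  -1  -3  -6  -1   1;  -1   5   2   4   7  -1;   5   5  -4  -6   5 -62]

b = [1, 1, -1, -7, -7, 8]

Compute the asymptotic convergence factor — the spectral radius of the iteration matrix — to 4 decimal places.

0.4281

Let D = diag(-47, 57, -37, -6, 7, -62); L, U the strict triangles.
Jacobi T = -D⁻¹(L+U): T[4,3] = -(4)/(7) = -0.5714; T[4,4] = 0.
  T[0,:] = [+0.0000 +0.0638 +0.0851 -0.0851 -0.0638 +0.1064]
  T[1,:] = [-0.0877 +0.0000 -0.1053 +0.1053 +0.0175 +0.0877]
  T[2,:] = [-0.0270 +0.0811 +0.0000 -0.1081 -0.0270 -0.1622]
  T[3,:] = [-0.1667 -0.1667 -0.5000 +0.0000 -0.1667 +0.1667]
  T[4,:] = [+0.1429 -0.7143 -0.2857 -0.5714 +0.0000 +0.1429]
  T[5,:] = [+0.0806 +0.0806 -0.0645 -0.0968 +0.0806 +0.0000]
|roots of det(T-λI)|: 0.4281, 0.3014, 0.3014, 0.1845, 0.1639, 0.1639.
spectral radius ρ = 0.4281; 0.4281 < 1 ⇒ converges.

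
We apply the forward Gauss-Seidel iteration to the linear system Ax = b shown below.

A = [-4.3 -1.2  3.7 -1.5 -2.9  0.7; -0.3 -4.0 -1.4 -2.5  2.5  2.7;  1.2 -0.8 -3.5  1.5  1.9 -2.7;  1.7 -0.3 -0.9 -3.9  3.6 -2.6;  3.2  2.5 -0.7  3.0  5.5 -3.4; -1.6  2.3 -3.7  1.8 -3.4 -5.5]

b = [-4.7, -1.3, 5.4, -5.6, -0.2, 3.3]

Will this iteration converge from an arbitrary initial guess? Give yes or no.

no

Let D = diag(-4.3, -4, -3.5, -3.9, 5.5, -5.5); L, U the strict triangles.
T_GS = -(D+L)⁻¹U: row 0 first, T[0,2] = -(3.7)/(-4.3) = +0.8605; later rows by forward substitution.
  T[0,:] = [+0.0000  -0.2791  +0.8605  -0.3488  -0.6744  +0.1628]
  T[1,:] = [+0.0000  +0.0209  -0.4145  -0.5988  +0.6756  +0.6628]
  T[2,:] = [+0.0000  -0.1005  +0.3898  +0.4458  +0.1572  -0.8671]
  T[3,:] = [+0.0000  -0.1001  +0.3170  -0.2089  +0.5409  -0.4466]
  T[4,:] = [+0.0000  +0.1947  -0.4355  +0.6458  -0.1897  +0.3554]
  T[5,:] = [+0.0000  +0.0044  -0.3129  -0.9165  +0.6672  +0.4473]
|roots of det(T-λI)|: 1.4412, 1.1469, 0.3979, 0.1711, 0.0617, 0.0000.
spectral radius ρ = 1.4412; 1.4412 > 1, so it fails to converge.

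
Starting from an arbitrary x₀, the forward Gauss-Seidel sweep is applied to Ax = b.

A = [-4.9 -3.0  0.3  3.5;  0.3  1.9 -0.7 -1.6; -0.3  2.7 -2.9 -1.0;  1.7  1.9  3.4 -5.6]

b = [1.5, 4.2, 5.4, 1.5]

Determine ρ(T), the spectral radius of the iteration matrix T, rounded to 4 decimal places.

0.8482

A = D + L + U where D = diag(-4.9, 1.9, -2.9, -5.6).
T_GS = -(D+L)⁻¹U: row 0 first, T[0,1] = -(-3)/(-4.9) = -0.6122; later rows by forward substitution.
  T[0,:] = [+0.0000, -0.6122, +0.0612, +0.7143]
  T[1,:] = [+0.0000, +0.0967, +0.3588, +0.7293]
  T[2,:] = [+0.0000, +0.1533, +0.3277, +0.2603]
  T[3,:] = [+0.0000, -0.0600, +0.3393, +0.6223]
moduli |λ_i(T)| = 0.8482, 0.1668, 0.1668, 0.0000.
spectral radius ρ = 0.8482; 0.8482 < 1 ⇒ converges.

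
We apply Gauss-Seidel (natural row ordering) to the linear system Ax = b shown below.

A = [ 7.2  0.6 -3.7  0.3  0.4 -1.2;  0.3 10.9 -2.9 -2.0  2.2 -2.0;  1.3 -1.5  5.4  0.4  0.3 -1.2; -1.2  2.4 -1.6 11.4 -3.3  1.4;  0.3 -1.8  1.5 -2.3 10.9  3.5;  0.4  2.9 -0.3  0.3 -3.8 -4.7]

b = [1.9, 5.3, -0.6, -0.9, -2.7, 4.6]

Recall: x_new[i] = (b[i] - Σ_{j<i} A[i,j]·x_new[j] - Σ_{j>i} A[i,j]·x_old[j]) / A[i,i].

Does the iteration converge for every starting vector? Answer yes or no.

A = D + L + U where D = diag(7.2, 10.9, 5.4, 11.4, 10.9, -4.7).
GS T = -(D+L)⁻¹U: row 0 first, T[0,2] = -(-3.7)/(7.2) = +0.5139; later rows by forward substitution.
  T[0,:] = [+0.0000  -0.0833  +0.5139  -0.0417  -0.0556  +0.1667]
  T[1,:] = [+0.0000  +0.0023  +0.2519  +0.1846  -0.2003  +0.1789]
  T[2,:] = [+0.0000  +0.0207  -0.0537  -0.0128  -0.0978  +0.2318]
  T[3,:] = [+0.0000  -0.0063  -0.0065  -0.0450  +0.3121  -0.1104]
  T[4,:] = [+0.0000  -0.0015  +0.0335  +0.0239  +0.0478  -0.3513]
  T[5,:] = [+0.0000  -0.0062  +0.1751  +0.0890  -0.1408  +0.3868]
|roots of det(T-λI)|: 0.5286, 0.2250, 0.0667, 0.0405, 0.0405, 0.0000.
ρ = 0.5286; 0.5286 < 1 ⇒ converges.

yes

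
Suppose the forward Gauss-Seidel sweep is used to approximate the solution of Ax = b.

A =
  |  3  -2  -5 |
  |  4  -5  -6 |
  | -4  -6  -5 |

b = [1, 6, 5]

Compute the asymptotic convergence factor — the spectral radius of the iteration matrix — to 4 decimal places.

1.4130

Let D = diag(3, -5, -5); L, U the strict triangles.
T_GS = -(D+L)⁻¹U: row 0 first, T[0,1] = -(-2)/(3) = +0.6667; later rows by forward substitution.
  T[0,:] = [+0.0000  +0.6667  +1.6667]
  T[1,:] = [+0.0000  +0.5333  +0.1333]
  T[2,:] = [+0.0000  -1.1733  -1.4933]
|λ(T)| sorted: 1.4130, 0.4530, 0.0000.
spectral radius ρ = 1.4130; 1.4130 > 1, so it fails to converge.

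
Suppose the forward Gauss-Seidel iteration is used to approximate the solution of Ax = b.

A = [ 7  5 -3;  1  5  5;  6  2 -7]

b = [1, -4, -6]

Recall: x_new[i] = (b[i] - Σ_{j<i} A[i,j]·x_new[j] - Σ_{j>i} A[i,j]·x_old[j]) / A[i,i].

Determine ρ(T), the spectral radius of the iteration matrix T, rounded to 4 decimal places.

0.8888

Split A = D + L + U, D = diag(7, 5, -7).
T_GS = -(D+L)⁻¹U: row 0 first, T[0,2] = -(-3)/(7) = +0.4286; later rows by forward substitution.
  T[0,:] = [+0.0000, -0.7143, +0.4286]
  T[1,:] = [+0.0000, +0.1429, -1.0857]
  T[2,:] = [+0.0000, -0.5714, +0.0571]
|λ(T)| sorted: 0.8888, 0.6888, 0.0000.
spectral radius ρ = 0.8888; 0.8888 < 1 ⇒ converges.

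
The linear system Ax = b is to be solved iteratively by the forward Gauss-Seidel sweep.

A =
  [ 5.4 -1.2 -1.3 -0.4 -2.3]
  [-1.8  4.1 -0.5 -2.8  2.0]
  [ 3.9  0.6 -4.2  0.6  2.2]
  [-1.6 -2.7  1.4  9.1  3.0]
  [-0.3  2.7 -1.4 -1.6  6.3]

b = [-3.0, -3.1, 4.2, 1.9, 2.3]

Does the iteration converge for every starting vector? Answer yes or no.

Let D = diag(5.4, 4.1, -4.2, 9.1, 6.3); L, U the strict triangles.
T_GS = -(D+L)⁻¹U: row 0 first, T[0,1] = -(-1.2)/(5.4) = +0.2222; later rows by forward substitution.
  T[0,:] = [+0.0000, +0.2222, +0.2407, +0.0741, +0.4259]
  T[1,:] = [+0.0000, +0.0976, +0.2276, +0.7154, -0.3008]
  T[2,:] = [+0.0000, +0.2203, +0.2561, +0.3138, +0.8763]
  T[3,:] = [+0.0000, +0.0341, +0.0705, +0.1770, -0.4789]
  T[4,:] = [+0.0000, +0.0264, -0.0113, -0.1884, +0.2223]
|eigenvalues of T|: 0.5727, 0.3643, 0.1824, 0.0016, 0.0000.
ρ(T) = max|λ| = 0.5727; 0.5727 < 1 ⇒ converges.

yes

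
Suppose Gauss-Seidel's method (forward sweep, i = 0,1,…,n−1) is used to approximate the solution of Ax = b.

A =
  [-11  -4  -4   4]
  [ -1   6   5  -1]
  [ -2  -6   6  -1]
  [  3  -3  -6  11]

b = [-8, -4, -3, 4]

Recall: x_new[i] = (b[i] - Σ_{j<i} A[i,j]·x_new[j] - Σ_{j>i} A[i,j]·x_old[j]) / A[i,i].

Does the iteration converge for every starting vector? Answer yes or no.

A = D + L + U where D = diag(-11, 6, 6, 11).
Gauss-Seidel: T = -(D+L)⁻¹U, row 0 first, T[0,1] = -(-4)/(-11) = -0.3636; later rows by forward substitution.
  T[0,:] = [+0.0000 -0.3636 -0.3636 +0.3636]
  T[1,:] = [+0.0000 -0.0606 -0.8939 +0.2273]
  T[2,:] = [+0.0000 -0.1818 -1.0152 +0.5152]
  T[3,:] = [+0.0000 -0.0165 -0.6983 +0.2438]
moduli |λ_i(T)| = 0.8507, 0.1272, 0.1272, 0.0000.
ρ(T) = max|λ| = 0.8507; 0.8507 < 1: convergent.

yes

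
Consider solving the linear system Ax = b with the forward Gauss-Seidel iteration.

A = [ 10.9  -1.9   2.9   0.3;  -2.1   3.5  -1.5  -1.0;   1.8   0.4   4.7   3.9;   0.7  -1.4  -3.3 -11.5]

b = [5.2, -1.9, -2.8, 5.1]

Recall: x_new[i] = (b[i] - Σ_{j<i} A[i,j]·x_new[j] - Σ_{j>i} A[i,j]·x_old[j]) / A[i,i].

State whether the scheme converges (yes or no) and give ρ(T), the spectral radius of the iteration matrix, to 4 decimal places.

yes, ρ = 0.3584

A = D + L + U where D = diag(10.9, 3.5, 4.7, -11.5).
Gauss-Seidel: T = -(D+L)⁻¹U, row 0 first, T[0,2] = -(2.9)/(10.9) = -0.2661; later rows by forward substitution.
  T[0,:] = [+0.0000 +0.1743 -0.2661 -0.0275]
  T[1,:] = [+0.0000 +0.1046 +0.2689 +0.2692]
  T[2,:] = [+0.0000 -0.0757 +0.0790 -0.8422]
  T[3,:] = [+0.0000 +0.0196 -0.0716 +0.2072]
moduli |λ_i(T)| = 0.3584, 0.1201, 0.0877, 0.0000.
spectral radius ρ = 0.3584; 0.3584 < 1 ⇒ converges.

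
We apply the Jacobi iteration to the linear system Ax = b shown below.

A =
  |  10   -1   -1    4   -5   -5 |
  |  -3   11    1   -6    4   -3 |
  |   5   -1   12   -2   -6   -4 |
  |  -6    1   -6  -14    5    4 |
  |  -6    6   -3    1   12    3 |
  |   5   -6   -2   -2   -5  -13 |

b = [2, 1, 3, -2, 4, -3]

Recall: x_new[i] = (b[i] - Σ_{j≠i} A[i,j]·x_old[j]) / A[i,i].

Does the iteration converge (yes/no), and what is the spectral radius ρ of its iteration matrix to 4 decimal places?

A = D + L + U where D = diag(10, 11, 12, -14, 12, -13).
T_J = -D⁻¹(L+U): T[1,2] = -(1)/(11) = -0.0909; T[1,1] = 0.
  T[0,:] = [+0.0000 +0.1000 +0.1000 -0.4000 +0.5000 +0.5000]
  T[1,:] = [+0.2727 +0.0000 -0.0909 +0.5455 -0.3636 +0.2727]
  T[2,:] = [-0.4167 +0.0833 +0.0000 +0.1667 +0.5000 +0.3333]
  T[3,:] = [-0.4286 +0.0714 -0.4286 +0.0000 +0.3571 +0.2857]
  T[4,:] = [+0.5000 -0.5000 +0.2500 -0.0833 +0.0000 -0.2500]
  T[5,:] = [+0.3846 -0.4615 -0.1538 -0.1538 -0.3846 +0.0000]
|roots of det(T-λI)|: 1.2350, 0.6269, 0.5861, 0.5861, 0.3900, 0.1975.
ρ = 1.2350; 1.2350 > 1: divergent.

no, ρ = 1.2350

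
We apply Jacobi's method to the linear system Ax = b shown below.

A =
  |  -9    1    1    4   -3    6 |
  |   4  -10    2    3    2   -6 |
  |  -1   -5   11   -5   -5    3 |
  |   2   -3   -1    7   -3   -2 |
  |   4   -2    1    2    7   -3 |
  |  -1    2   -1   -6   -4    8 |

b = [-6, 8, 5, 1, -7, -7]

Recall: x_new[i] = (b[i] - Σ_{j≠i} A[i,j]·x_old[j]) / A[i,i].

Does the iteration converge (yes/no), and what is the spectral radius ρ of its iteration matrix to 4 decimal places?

no, ρ = 1.1816

Let D = diag(-9, -10, 11, 7, 7, 8); L, U the strict triangles.
T_J = -D⁻¹(L+U): T[4,2] = -(1)/(7) = -0.1429; T[4,4] = 0.
  T[0,:] = [+0.0000 +0.1111 +0.1111 +0.4444 -0.3333 +0.6667]
  T[1,:] = [+0.4000 +0.0000 +0.2000 +0.3000 +0.2000 -0.6000]
  T[2,:] = [+0.0909 +0.4545 +0.0000 +0.4545 +0.4545 -0.2727]
  T[3,:] = [-0.2857 +0.4286 +0.1429 +0.0000 +0.4286 +0.2857]
  T[4,:] = [-0.5714 +0.2857 -0.1429 -0.2857 +0.0000 +0.4286]
  T[5,:] = [+0.1250 -0.2500 +0.1250 +0.7500 +0.5000 +0.0000]
|eigenvalues of T|: 1.1816, 0.7657, 0.7657, 0.5204, 0.2776, 0.1582.
ρ = 1.1816; 1.1816 > 1, so it fails to converge.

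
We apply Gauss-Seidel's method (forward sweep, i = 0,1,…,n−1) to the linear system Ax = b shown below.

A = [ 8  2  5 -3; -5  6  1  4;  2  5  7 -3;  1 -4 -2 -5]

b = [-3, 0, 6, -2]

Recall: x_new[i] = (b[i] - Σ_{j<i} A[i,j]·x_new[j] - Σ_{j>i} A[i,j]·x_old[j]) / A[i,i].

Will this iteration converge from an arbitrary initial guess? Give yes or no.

yes

A = D + L + U where D = diag(8, 6, 7, -5).
T_GS = -(D+L)⁻¹U: row 0 first, T[0,1] = -(2)/(8) = -0.2500; later rows by forward substitution.
  T[0,:] = [+0.0000 -0.2500 -0.6250 +0.3750]
  T[1,:] = [+0.0000 -0.2083 -0.6875 -0.3542]
  T[2,:] = [+0.0000 +0.2202 +0.6696 +0.5744]
  T[3,:] = [+0.0000 +0.0286 +0.1571 +0.1286]
eigenvalue magnitudes: 0.6139, 0.0763, 0.0763, 0.0000.
ρ(T) = max|λ| = 0.6139; 0.6139 < 1: convergent.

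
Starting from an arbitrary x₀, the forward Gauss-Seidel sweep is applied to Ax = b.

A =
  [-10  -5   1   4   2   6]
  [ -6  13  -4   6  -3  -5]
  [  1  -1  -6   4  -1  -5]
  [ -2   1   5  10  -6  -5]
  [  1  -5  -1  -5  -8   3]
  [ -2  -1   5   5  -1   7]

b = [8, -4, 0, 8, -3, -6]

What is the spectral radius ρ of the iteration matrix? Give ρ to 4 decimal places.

1.1314

Let D = diag(-10, 13, -6, 10, -8, 7); L, U the strict triangles.
GS T = -(D+L)⁻¹U: row 0 first, T[0,3] = -(4)/(-10) = +0.4000; later rows by forward substitution.
  T[0,:] = [+0.0000 -0.5000 +0.1000 +0.4000 +0.2000 +0.6000]
  T[1,:] = [+0.0000 -0.2308 +0.3538 -0.2769 +0.3231 +0.6615]
  T[2,:] = [+0.0000 -0.0449 -0.0423 +0.7795 -0.1872 -0.8436]
  T[3,:] = [+0.0000 -0.0545 +0.0058 -0.2821 +0.7013 +0.9756]
  T[4,:] = [+0.0000 +0.1214 -0.2070 +0.3019 -0.5918 -0.4678]
  T[5,:] = [+0.0000 -0.0875 +0.0757 -0.2375 -0.3485 +0.1048]
moduli |λ_i(T)| = 1.1314, 0.5201, 0.5201, 0.1468, 0.1468, 0.0000.
ρ = 1.1314; 1.1314 > 1: divergent.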